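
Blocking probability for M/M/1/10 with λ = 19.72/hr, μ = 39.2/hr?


ρ = λ/μ = 19.72/39.2 = 0.5031
P_K = (1−ρ)ρ^K/(1−ρ^(K+1)) = (0.4969·0.001038)/(1 − 0.0005222)
= 0.0005158/0.999478 = 0.0005161

Final: 0.0005161


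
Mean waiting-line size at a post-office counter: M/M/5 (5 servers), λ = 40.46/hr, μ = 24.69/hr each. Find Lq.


a = λ/μ = 1.6387; ρ = a/5 = 0.3277
P₀ = 0.193730
Lq = P₀·a^c·ρ / (c!·(1−ρ)²) = 0.193730·11.81745·0.3277/(120·0.45193)
= 0.01384

Final: 0.01384


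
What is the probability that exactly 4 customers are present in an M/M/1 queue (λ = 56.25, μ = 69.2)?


ρ = 56.25/69.2 = 0.8129
P_n = (1−ρ)·ρ^n = (1 − 0.8129)·0.8129^4 = 0.1871·0.436582 = 0.081701

Final: 0.081701


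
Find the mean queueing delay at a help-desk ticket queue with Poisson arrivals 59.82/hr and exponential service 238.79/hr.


ρ = 59.82/238.79 = 0.2505
Wq = ρ/(μ−λ) = 0.2505/(238.79 − 59.82) = 0.2505/178.97 = 0.001400 hr

Final: 0.001400 hr


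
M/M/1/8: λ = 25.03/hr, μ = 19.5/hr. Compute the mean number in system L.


ρ = 25.03/19.5 = 1.2836
L = ρ[1 − (K+1)ρ^K + Kρ^(K+1)] / [(1−ρ)(1−ρ^(K+1))]
Numerator: 1.2836·(1 − 9·7.369023 + 8·9.458802) = 13.284142
Denominator: (-0.2836)·(-8.458802) = 2.398830
L = 13.284142/2.398830 = 5.5378

Final: 5.5378


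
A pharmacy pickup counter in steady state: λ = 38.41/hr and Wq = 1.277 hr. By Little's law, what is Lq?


Lq = λWq = 38.41·1.277 = 49.0496

Final: 49.0496


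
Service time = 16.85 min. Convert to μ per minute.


μ = 1/(service time) in consistent units.
1 minute = 1 min, so μ = 1/16.85 = 0.05935 per minute

Final: 0.05935 /min


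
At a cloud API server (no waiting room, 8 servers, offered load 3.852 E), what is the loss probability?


B(c,a) = (a^c/c!) / Σ_{k=0}^{c} a^k/k!
a^8/8! = 1.202181
Σ terms (k=0..8): 1.00000 + 3.85200 + 7.41895 + 9.52593 + 9.17347 + 7.06724 + 4.53717 + 2.49674 + 1.20218 = 46.273699
B = 1.202181/46.273699 = 0.025980

Final: 0.025980


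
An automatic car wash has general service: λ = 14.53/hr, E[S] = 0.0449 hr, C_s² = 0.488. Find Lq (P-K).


ρ = λ·E[S] = 14.53·0.0449 = 0.6524
Lq = ρ²(1+C_s²)/(2(1−ρ)) = 0.4256·(1+0.488)/(2·0.3476)
= 0.4256·1.4880/0.6952 = 0.91099

Final: 0.91099


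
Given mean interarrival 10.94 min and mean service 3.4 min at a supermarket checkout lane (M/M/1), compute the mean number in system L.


λ = 60/10.94 = 5.4845 /hr
μ = 60/3.4 = 17.6471 /hr
ρ = λ/μ = 5.4845/17.6471 = 0.3108
L = ρ/(1−ρ) = 0.3108/0.6892 = 0.4509

Final: 0.4509


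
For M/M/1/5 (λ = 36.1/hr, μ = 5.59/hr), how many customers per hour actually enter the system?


ρ = 6.4580; P_K = (1−ρ)ρ^5/(1−ρ^6) = 0.845164
λ_eff = λ(1 − P_K) = 36.1·(1 − 0.845164) = 36.1·0.154836 = 5.5896 /hr

Final: 5.5896 /hr


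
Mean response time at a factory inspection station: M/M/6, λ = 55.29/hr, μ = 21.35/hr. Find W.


a = 2.5897; ρ = 0.4316; P₀ = 0.074519
Lq = P₀·a^c·ρ/(c!(1−ρ)²) = 0.04171
Wq = Lq/λ = 0.04171/55.29 = 0.0007544 hr
W = Wq + 1/μ = 0.0007544 + 0.04684 = 0.04759 hr

Final: 0.04759 hr


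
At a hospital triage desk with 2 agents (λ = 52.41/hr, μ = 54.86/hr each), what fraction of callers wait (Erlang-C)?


a = λ/μ = 0.9553; ρ = a/2 = 0.4777
P₀ = 0.353482 (from M/M/c formula)
C(c,a) = [a^c/(c!(1−ρ))]·P₀ = [0.91268/(2·0.5223)]·0.353482
= 0.87366·0.353482 = 0.308823

Final: 0.308823


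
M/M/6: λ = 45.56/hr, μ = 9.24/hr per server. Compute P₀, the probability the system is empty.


a = λ/μ = 45.56/9.24 = 4.9307; ρ = a/c = 0.8218
Σ_{k=0}^{5} a^k/k! (terms k=0..5) = 1.00000 + 4.93074 + 12.15608 + 19.97947 + 24.62837 + 24.28720 = 86.98186
Tail: a^6/(6!(1−ρ)) = 14370.45322/(720·0.1782) = 111.99645
P₀ = 1/(86.98186 + 111.99645) = 1/198.97831 = 0.005026

Final: 0.005026


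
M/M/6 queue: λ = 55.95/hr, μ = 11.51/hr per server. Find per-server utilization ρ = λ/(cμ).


ρ = λ/(cμ) = 55.95/(6·11.51) = 55.95/69.06 = 0.8102

Final: 0.8102


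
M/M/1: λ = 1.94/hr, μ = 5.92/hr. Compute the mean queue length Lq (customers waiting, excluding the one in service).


ρ = 1.94/5.92 = 0.3277
Lq = ρ²/(1−ρ) = 0.1074/0.6723 = 0.1597

Final: 0.1597


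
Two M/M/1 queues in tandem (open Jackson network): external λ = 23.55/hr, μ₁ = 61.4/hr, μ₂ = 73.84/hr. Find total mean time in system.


Each node sees arrival rate λ = 23.55/hr (tandem ⇒ throughput preserved).
W₁ = 1/(μ₁−λ) = 1/(61.4−23.55) = 0.02642 hr
W₂ = 1/(μ₂−λ) = 1/(73.84−23.55) = 0.01988 hr
W_total = W₁ + W₂ = 0.02642 + 0.01988 = 0.04630 hr

Final: 0.04630 hr


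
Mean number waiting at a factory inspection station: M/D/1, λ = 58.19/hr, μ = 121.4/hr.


ρ = 58.19/121.4 = 0.4793
M/D/1: Lq = ρ²/(2(1−ρ)) = 0.2298/(2·0.5207) = 0.22063

Final: 0.22063


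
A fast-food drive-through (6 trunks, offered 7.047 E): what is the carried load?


B(6,7.047) = 0.334256 (Erlang-B)
Carried load = a(1 − B) = 7.047·(1 − 0.334256) = 7.047·0.665744 = 4.6915 E

Final: 4.6915 Erlangs


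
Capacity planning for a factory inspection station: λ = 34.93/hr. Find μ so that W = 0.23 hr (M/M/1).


W = 1/(μ−λ) ⇒ μ − λ = 1/W = 1/0.23 = 4.3478
μ = λ + 1/W = 34.93 + 4.3478 = 39.2778 per hr

Final: 39.2778 /hr


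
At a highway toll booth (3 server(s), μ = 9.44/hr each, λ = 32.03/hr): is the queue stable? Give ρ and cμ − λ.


Total capacity cμ = 3·9.44 = 28.32/hr
ρ = λ/(cμ) = 32.03/28.32 = 1.1310
Stable ⇔ ρ < 1: NO
Spare capacity = cμ − λ = 28.32 − 32.03 = -3.71/hr

Final: ρ = 1.1310; unstable; margin = -3.71/hr


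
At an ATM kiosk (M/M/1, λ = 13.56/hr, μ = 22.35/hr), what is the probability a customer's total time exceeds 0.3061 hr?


W ~ Exponential(μ−λ) for M/M/1.
μ − λ = 22.35 − 13.56 = 8.7900
P(W > t) = e^{−(μ−λ)t} = e^{−2.6906} = 0.067839

Final: 0.067839


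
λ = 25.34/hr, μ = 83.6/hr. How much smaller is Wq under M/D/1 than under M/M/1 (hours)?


ρ = 25.34/83.6 = 0.3031
Wq(M/M/1) = ρ/(μ−λ) = 0.3031/58.26 = 0.005203 hr
Wq(M/D/1) = ρ/(2(μ−λ)) = 0.002601 hr
Savings = 0.005203 − 0.002601 = 0.002601 hr

Final: 0.002601 hr


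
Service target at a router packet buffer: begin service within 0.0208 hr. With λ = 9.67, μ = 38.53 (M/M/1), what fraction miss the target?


ρ = 9.67/38.53 = 0.2510
P(Wq > t) = ρ·e^{−(μ−λ)t} = 0.2510·e^{−0.6003}
= 0.2510·0.548654 = 0.137697

Final: 0.137697


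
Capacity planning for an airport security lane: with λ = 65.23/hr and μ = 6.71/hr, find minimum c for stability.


Stability requires cμ > λ ⇔ c > λ/μ.
λ/μ = 65.23/6.71 = 9.7213
Minimum integer c = ⌊9.7213⌋ + 1 = 10
Check: 10·6.71 = 67.10 > 65.23, while 9·6.71 = 60.39 ≤ 65.23

Final: 10 servers


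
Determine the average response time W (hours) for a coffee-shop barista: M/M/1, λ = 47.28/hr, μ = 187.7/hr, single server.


W = 1/(μ−λ) = 1/(187.7 − 47.28) = 1/140.42 = 0.007121 hr

Final: 0.007121 hr


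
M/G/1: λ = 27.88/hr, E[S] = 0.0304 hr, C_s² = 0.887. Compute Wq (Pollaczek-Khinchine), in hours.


ρ = λ·E[S] = 27.88·0.0304 = 0.8476
E[S²] = E[S]²(1+C_s²) = 0.0304²·(1+0.887) = 0.001744
Wq = λ·E[S²]/(2(1−ρ)) = 27.88·0.001744/(2·0.1524) = 0.15946 hr

Final: 0.15946 hr


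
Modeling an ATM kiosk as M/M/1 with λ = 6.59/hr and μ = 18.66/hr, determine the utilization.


ρ = λ/μ = 6.59/18.66 = 0.3532

Final: 0.3532


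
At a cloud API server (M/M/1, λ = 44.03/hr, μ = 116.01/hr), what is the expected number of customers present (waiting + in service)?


ρ = λ/μ = 44.03/116.01 = 0.3795
L = ρ/(1−ρ) = 0.3795/(1 − 0.3795) = 0.3795/0.6205 = 0.6117

Final: 0.6117


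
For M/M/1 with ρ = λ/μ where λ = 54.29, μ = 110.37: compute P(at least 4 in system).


ρ = 54.29/110.37 = 0.4919
P(N ≥ n) = ρ^n = 0.4919^4 = 0.058543

Final: 0.058543


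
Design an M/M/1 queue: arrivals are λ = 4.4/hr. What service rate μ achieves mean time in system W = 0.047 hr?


W = 1/(μ−λ) ⇒ μ − λ = 1/W = 1/0.047 = 21.2766
μ = λ + 1/W = 4.4 + 21.2766 = 25.6766 per hr

Final: 25.6766 /hr


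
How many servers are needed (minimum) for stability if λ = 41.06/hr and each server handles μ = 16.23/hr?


Stability requires cμ > λ ⇔ c > λ/μ.
λ/μ = 41.06/16.23 = 2.5299
Minimum integer c = ⌊2.5299⌋ + 1 = 3
Check: 3·16.23 = 48.69 > 41.06, while 2·16.23 = 32.46 ≤ 41.06

Final: 3 servers


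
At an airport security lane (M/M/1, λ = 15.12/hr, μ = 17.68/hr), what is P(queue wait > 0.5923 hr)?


ρ = 15.12/17.68 = 0.8552
P(Wq > t) = ρ·e^{−(μ−λ)t} = 0.8552·e^{−1.5163}
= 0.8552·0.219525 = 0.187739

Final: 0.187739


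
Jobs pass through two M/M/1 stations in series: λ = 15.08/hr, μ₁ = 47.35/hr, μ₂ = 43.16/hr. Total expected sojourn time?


Each node sees arrival rate λ = 15.08/hr (tandem ⇒ throughput preserved).
W₁ = 1/(μ₁−λ) = 1/(47.35−15.08) = 0.03099 hr
W₂ = 1/(μ₂−λ) = 1/(43.16−15.08) = 0.03561 hr
W_total = W₁ + W₂ = 0.03099 + 0.03561 = 0.06660 hr

Final: 0.06660 hr


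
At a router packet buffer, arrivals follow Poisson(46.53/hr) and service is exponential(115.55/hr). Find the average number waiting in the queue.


ρ = 46.53/115.55 = 0.4027
Lq = ρ²/(1−ρ) = 0.1622/0.5973 = 0.2715

Final: 0.2715


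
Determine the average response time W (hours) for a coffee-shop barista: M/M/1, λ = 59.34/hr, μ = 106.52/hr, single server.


W = 1/(μ−λ) = 1/(106.52 − 59.34) = 1/47.18 = 0.02120 hr

Final: 0.02120 hr


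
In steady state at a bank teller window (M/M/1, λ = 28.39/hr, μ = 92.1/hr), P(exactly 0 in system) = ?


ρ = 28.39/92.1 = 0.3083
P_n = (1−ρ)·ρ^n = (1 − 0.3083)·0.3083^0 = 0.6917·1.000000 = 0.691748

Final: 0.691748


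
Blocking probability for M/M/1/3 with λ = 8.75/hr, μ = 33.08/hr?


ρ = λ/μ = 8.75/33.08 = 0.2645
P_K = (1−ρ)ρ^K/(1−ρ^(K+1)) = (0.7355·0.018507)/(1 − 0.004895)
= 0.013611/0.995105 = 0.013678

Final: 0.013678


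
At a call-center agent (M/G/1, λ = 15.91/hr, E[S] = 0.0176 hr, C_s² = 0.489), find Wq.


ρ = λ·E[S] = 15.91·0.0176 = 0.2800
E[S²] = E[S]²(1+C_s²) = 0.0176²·(1+0.489) = 0.0004612
Wq = λ·E[S²]/(2(1−ρ)) = 15.91·0.0004612/(2·0.7200) = 0.005096 hr

Final: 0.005096 hr


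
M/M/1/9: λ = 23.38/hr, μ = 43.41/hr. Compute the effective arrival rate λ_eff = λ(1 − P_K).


ρ = 0.5386; P_K = (1−ρ)ρ^9/(1−ρ^10) = 0.001763
λ_eff = λ(1 − P_K) = 23.38·(1 − 0.001763) = 23.38·0.998237 = 23.3388 /hr

Final: 23.3388 /hr


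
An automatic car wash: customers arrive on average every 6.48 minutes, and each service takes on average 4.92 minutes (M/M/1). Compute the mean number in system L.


λ = 60/6.48 = 9.2593 /hr
μ = 60/4.92 = 12.1951 /hr
ρ = λ/μ = 9.2593/12.1951 = 0.7593
L = ρ/(1−ρ) = 0.7593/0.2407 = 3.1538

Final: 3.1538


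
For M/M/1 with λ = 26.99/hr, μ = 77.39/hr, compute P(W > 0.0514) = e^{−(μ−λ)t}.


W ~ Exponential(μ−λ) for M/M/1.
μ − λ = 77.39 − 26.99 = 50.4000
P(W > t) = e^{−(μ−λ)t} = e^{−2.5906} = 0.074978

Final: 0.074978


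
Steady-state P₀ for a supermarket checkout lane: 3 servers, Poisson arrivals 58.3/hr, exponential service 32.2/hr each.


a = λ/μ = 58.3/32.2 = 1.8106; ρ = a/c = 0.6035
Σ_{k=0}^{2} a^k/k! (terms k=0..2) = 1.00000 + 1.81056 + 1.63906 = 4.44962
Tail: a^3/(3!(1−ρ)) = 5.93524/(6·0.3965) = 2.49497
P₀ = 1/(4.44962 + 2.49497) = 1/6.94459 = 0.143997

Final: 0.143997


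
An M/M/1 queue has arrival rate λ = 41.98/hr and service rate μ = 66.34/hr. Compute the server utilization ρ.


ρ = λ/μ = 41.98/66.34 = 0.6328

Final: 0.6328


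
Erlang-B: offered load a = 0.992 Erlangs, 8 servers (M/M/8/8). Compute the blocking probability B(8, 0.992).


B(c,a) = (a^c/c!) / Σ_{k=0}^{c} a^k/k!
a^8/8! = 0.00002326
Σ terms (k=0..8): 1.00000 + 0.99200 + 0.49203 + 0.16270 + 0.04035 + 0.008005 + 0.001324 + 0.0001876 + 0.00002326 = 2.696619
B = 0.00002326/2.696619 = 0.000008625

Final: 0.000008625


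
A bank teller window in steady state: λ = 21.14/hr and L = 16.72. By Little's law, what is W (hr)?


W = L/λ = 16.72/21.14 = 0.7909 hr

Final: 0.7909 hr


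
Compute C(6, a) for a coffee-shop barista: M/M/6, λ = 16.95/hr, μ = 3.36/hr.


a = λ/μ = 5.0446; ρ = a/6 = 0.8408
P₀ = 0.004199 (from M/M/c formula)
C(c,a) = [a^c/(c!(1−ρ))]·P₀ = [16480.96173/(720·0.1592)]·0.004199
= 143.75917·0.004199 = 0.603691

Final: 0.603691


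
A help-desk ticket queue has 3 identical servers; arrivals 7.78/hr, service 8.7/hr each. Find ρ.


ρ = λ/(cμ) = 7.78/(3·8.7) = 7.78/26.10 = 0.2981

Final: 0.2981


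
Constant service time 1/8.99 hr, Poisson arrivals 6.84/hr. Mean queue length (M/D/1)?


ρ = 6.84/8.99 = 0.7608
M/D/1: Lq = ρ²/(2(1−ρ)) = 0.5789/(2·0.2392) = 1.21027

Final: 1.21027


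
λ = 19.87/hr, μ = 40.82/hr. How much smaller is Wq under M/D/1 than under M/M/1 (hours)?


ρ = 19.87/40.82 = 0.4868
Wq(M/M/1) = ρ/(μ−λ) = 0.4868/20.95 = 0.02323 hr
Wq(M/D/1) = ρ/(2(μ−λ)) = 0.01162 hr
Savings = 0.02323 − 0.01162 = 0.01162 hr

Final: 0.01162 hr


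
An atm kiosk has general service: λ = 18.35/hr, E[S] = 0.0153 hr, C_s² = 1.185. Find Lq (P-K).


ρ = λ·E[S] = 18.35·0.0153 = 0.2808
Lq = ρ²(1+C_s²)/(2(1−ρ)) = 0.07882·(1+1.185)/(2·0.7192)
= 0.07882·2.1850/1.4385 = 0.11973

Final: 0.11973


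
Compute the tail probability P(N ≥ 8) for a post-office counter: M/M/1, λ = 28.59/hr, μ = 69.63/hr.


ρ = 28.59/69.63 = 0.4106
P(N ≥ n) = ρ^n = 0.4106^8 = 0.0008079

Final: 0.0008079


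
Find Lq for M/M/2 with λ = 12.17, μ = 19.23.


a = λ/μ = 0.6329; ρ = a/2 = 0.3164
P₀ = 0.519257
Lq = P₀·a^c·ρ / (c!·(1−ρ)²) = 0.519257·0.40052·0.3164/(2·0.46726)
= 0.07042

Final: 0.07042


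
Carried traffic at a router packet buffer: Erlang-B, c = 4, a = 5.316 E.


B(4,5.316) = 0.422496 (Erlang-B)
Carried load = a(1 − B) = 5.316·(1 − 0.422496) = 5.316·0.577504 = 3.0700 E

Final: 3.0700 Erlangs


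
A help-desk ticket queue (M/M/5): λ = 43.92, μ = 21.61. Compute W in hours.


a = 2.0324; ρ = 0.4065; P₀ = 0.129960
Lq = P₀·a^c·ρ/(c!(1−ρ)²) = 0.04333
Wq = Lq/λ = 0.04333/43.92 = 0.0009867 hr
W = Wq + 1/μ = 0.0009867 + 0.04627 = 0.04726 hr

Final: 0.04726 hr


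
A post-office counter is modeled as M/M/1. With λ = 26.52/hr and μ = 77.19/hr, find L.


ρ = λ/μ = 26.52/77.19 = 0.3436
L = ρ/(1−ρ) = 0.3436/(1 − 0.3436) = 0.3436/0.6564 = 0.5234

Final: 0.5234


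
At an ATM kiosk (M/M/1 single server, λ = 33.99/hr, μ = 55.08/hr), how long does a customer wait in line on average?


ρ = 33.99/55.08 = 0.6171
Wq = ρ/(μ−λ) = 0.6171/(55.08 − 33.99) = 0.6171/21.09 = 0.02926 hr

Final: 0.02926 hr


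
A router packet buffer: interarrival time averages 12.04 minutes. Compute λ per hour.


λ = 1/(interarrival time) in consistent units.
1 hour = 60 min, so λ = 60/12.04 = 4.9834 per hour

Final: 4.9834 /hr


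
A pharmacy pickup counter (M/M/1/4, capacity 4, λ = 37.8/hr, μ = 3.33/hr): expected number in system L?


ρ = 37.8/3.33 = 11.3514
L = ρ[1 − (K+1)ρ^K + Kρ^(K+1)] / [(1−ρ)(1−ρ^(K+1))]
Numerator: 11.3514·(1 − 5·16603.141352 + 4·188468.091026) = 7615140.975252
Denominator: (-10.3514)·(-188467.091026) = 1950889.077380
L = 7615140.975252/1950889.077380 = 3.9034

Final: 3.9034


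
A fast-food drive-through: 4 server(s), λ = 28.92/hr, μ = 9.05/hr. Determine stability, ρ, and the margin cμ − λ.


Total capacity cμ = 4·9.05 = 36.20/hr
ρ = λ/(cμ) = 28.92/36.20 = 0.7989
Stable ⇔ ρ < 1: YES
Spare capacity = cμ − λ = 36.20 − 28.92 = 7.28/hr

Final: ρ = 0.7989; stable; margin = 7.28/hr


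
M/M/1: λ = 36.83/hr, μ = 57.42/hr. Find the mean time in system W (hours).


W = 1/(μ−λ) = 1/(57.42 − 36.83) = 1/20.59 = 0.04857 hr

Final: 0.04857 hr


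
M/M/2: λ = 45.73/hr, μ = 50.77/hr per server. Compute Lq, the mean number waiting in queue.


a = λ/μ = 0.9007; ρ = a/2 = 0.4504
P₀ = 0.378964
Lq = P₀·a^c·ρ / (c!·(1−ρ)²) = 0.378964·0.81131·0.4504/(2·0.30210)
= 0.22918

Final: 0.22918


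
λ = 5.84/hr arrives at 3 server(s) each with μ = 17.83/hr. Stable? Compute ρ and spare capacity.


Total capacity cμ = 3·17.83 = 53.49/hr
ρ = λ/(cμ) = 5.84/53.49 = 0.1092
Stable ⇔ ρ < 1: YES
Spare capacity = cμ − λ = 53.49 − 5.84 = 47.65/hr

Final: ρ = 0.1092; stable; margin = 47.65/hr


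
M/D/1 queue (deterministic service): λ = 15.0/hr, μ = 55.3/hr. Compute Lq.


ρ = 15.0/55.3 = 0.2712
M/D/1: Lq = ρ²/(2(1−ρ)) = 0.07358/(2·0.7288) = 0.05048

Final: 0.05048


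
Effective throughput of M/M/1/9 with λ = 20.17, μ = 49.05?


ρ = 0.4112; P_K = (1−ρ)ρ^9/(1−ρ^10) = 0.0001980
λ_eff = λ(1 − P_K) = 20.17·(1 − 0.0001980) = 20.17·0.999802 = 20.1660 /hr

Final: 20.1660 /hr


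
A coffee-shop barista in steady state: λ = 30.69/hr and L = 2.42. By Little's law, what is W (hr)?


W = L/λ = 2.42/30.69 = 0.07885 hr

Final: 0.07885 hr


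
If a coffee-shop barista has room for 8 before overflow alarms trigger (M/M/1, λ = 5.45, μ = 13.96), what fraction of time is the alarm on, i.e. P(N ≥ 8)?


ρ = 5.45/13.96 = 0.3904
P(N ≥ n) = ρ^n = 0.3904^8 = 0.0005396

Final: 0.0005396


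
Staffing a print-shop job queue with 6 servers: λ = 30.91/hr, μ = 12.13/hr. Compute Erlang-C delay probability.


a = λ/μ = 2.5482; ρ = a/6 = 0.4247
P₀ = 0.077724 (from M/M/c formula)
C(c,a) = [a^c/(c!(1−ρ))]·P₀ = [273.79734/(720·0.5753)]·0.077724
= 0.66101·0.077724 = 0.051376

Final: 0.051376


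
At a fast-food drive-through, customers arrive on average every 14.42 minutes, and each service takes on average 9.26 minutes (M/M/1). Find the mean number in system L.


λ = 60/14.42 = 4.1609 /hr
μ = 60/9.26 = 6.4795 /hr
ρ = λ/μ = 4.1609/6.4795 = 0.6422
L = ρ/(1−ρ) = 0.6422/0.3578 = 1.7946

Final: 1.7946


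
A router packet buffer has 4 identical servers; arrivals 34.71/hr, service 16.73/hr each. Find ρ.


ρ = λ/(cμ) = 34.71/(4·16.73) = 34.71/66.92 = 0.5187

Final: 0.5187


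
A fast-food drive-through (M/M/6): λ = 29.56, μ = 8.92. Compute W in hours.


a = 3.3139; ρ = 0.5523; P₀ = 0.035292
Lq = P₀·a^c·ρ/(c!(1−ρ)²) = 0.17891
Wq = Lq/λ = 0.17891/29.56 = 0.006052 hr
W = Wq + 1/μ = 0.006052 + 0.11211 = 0.11816 hr

Final: 0.11816 hr


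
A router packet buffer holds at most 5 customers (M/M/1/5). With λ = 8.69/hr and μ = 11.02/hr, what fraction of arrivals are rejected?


ρ = λ/μ = 8.69/11.02 = 0.7886
P_K = (1−ρ)ρ^K/(1−ρ^(K+1)) = (0.2114·0.304924)/(1 − 0.240452)
= 0.064471/0.759548 = 0.084881

Final: 0.084881


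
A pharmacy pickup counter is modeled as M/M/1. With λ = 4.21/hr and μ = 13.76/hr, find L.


ρ = λ/μ = 4.21/13.76 = 0.3060
L = ρ/(1−ρ) = 0.3060/(1 − 0.3060) = 0.3060/0.6940 = 0.4408

Final: 0.4408


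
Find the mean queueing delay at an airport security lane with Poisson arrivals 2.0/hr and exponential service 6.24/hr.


ρ = 2.0/6.24 = 0.3205
Wq = ρ/(μ−λ) = 0.3205/(6.24 − 2.0) = 0.3205/4.24 = 0.07559 hr

Final: 0.07559 hr


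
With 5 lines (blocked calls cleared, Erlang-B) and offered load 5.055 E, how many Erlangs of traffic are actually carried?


B(5,5.055) = 0.289315 (Erlang-B)
Carried load = a(1 − B) = 5.055·(1 − 0.289315) = 5.055·0.710685 = 3.5925 E

Final: 3.5925 Erlangs


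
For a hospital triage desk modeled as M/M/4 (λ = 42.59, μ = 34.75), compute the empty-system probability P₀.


a = λ/μ = 42.59/34.75 = 1.2256; ρ = a/c = 0.3064
Σ_{k=0}^{3} a^k/k! (terms k=0..3) = 1.00000 + 1.22561 + 0.75106 + 0.30684 = 3.28351
Tail: a^4/(4!(1−ρ)) = 2.25638/(24·0.6936) = 0.13555
P₀ = 1/(3.28351 + 0.13555) = 1/3.41906 = 0.292478

Final: 0.292478


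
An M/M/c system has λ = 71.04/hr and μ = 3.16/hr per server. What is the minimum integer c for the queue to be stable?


Stability requires cμ > λ ⇔ c > λ/μ.
λ/μ = 71.04/3.16 = 22.4810
Minimum integer c = ⌊22.4810⌋ + 1 = 23
Check: 23·3.16 = 72.68 > 71.04, while 22·3.16 = 69.52 ≤ 71.04

Final: 23 servers


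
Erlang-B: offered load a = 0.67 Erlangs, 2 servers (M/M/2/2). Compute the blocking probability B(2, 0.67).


B(c,a) = (a^c/c!) / Σ_{k=0}^{c} a^k/k!
a^2/2! = 0.224450
Σ terms (k=0..2): 1.00000 + 0.67000 + 0.22445 = 1.894450
B = 0.224450/1.894450 = 0.118478

Final: 0.118478


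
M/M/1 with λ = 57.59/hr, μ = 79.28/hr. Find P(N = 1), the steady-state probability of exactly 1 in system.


ρ = 57.59/79.28 = 0.7264
P_n = (1−ρ)·ρ^n = (1 − 0.7264)·0.7264^1 = 0.2736·0.726413 = 0.198737

Final: 0.198737


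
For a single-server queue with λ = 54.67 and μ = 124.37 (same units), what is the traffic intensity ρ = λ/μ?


ρ = λ/μ = 54.67/124.37 = 0.4396

Final: 0.4396


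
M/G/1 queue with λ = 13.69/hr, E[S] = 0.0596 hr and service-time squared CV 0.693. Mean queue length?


ρ = λ·E[S] = 13.69·0.0596 = 0.8159
Lq = ρ²(1+C_s²)/(2(1−ρ)) = 0.6657·(1+0.693)/(2·0.1841)
= 0.6657·1.6930/0.3682 = 3.06146

Final: 3.06146


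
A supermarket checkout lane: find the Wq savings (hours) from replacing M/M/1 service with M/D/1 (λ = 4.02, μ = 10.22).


ρ = 4.02/10.22 = 0.3933
Wq(M/M/1) = ρ/(μ−λ) = 0.3933/6.20 = 0.06344 hr
Wq(M/D/1) = ρ/(2(μ−λ)) = 0.03172 hr
Savings = 0.06344 − 0.03172 = 0.03172 hr

Final: 0.03172 hr


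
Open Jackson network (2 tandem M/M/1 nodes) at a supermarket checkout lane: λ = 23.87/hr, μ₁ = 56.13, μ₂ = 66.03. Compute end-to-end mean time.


Each node sees arrival rate λ = 23.87/hr (tandem ⇒ throughput preserved).
W₁ = 1/(μ₁−λ) = 1/(56.13−23.87) = 0.03100 hr
W₂ = 1/(μ₂−λ) = 1/(66.03−23.87) = 0.02372 hr
W_total = W₁ + W₂ = 0.03100 + 0.02372 = 0.05472 hr

Final: 0.05472 hr


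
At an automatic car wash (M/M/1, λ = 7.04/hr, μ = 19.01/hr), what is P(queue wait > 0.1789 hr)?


ρ = 7.04/19.01 = 0.3703
P(Wq > t) = ρ·e^{−(μ−λ)t} = 0.3703·e^{−2.1414}
= 0.3703·0.117486 = 0.043509

Final: 0.043509


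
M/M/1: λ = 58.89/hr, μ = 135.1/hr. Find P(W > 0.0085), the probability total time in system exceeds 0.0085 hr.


W ~ Exponential(μ−λ) for M/M/1.
μ − λ = 135.1 − 58.89 = 76.2100
P(W > t) = e^{−(μ−λ)t} = e^{−0.6478} = 0.523203

Final: 0.523203


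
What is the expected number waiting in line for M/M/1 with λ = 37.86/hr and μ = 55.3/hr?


ρ = 37.86/55.3 = 0.6846
Lq = ρ²/(1−ρ) = 0.4687/0.3154 = 1.4862

Final: 1.4862


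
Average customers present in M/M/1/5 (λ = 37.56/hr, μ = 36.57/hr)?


ρ = 37.56/36.57 = 1.0271
L = ρ[1 − (K+1)ρ^K + Kρ^(K+1)] / [(1−ρ)(1−ρ^(K+1))]
Numerator: 1.0271·(1 − 6·1.142887 + 5·1.173826) = 0.012131
Denominator: (-0.02707)·(-0.173826) = 0.004706
L = 0.012131/0.004706 = 2.5779

Final: 2.5779


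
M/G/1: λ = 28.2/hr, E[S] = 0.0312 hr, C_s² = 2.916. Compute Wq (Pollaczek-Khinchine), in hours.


ρ = λ·E[S] = 28.2·0.0312 = 0.8798
E[S²] = E[S]²(1+C_s²) = 0.0312²·(1+2.916) = 0.003812
Wq = λ·E[S²]/(2(1−ρ)) = 28.2·0.003812/(2·0.1202) = 0.44731 hr

Final: 0.44731 hr


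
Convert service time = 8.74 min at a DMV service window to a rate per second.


μ = 1/(service time) in consistent units.
1 second = 0.0166667 min, so μ = 0.0166667/8.74 = 0.001907 per second

Final: 0.001907 /sec


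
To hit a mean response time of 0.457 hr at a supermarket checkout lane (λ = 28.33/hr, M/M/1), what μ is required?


W = 1/(μ−λ) ⇒ μ − λ = 1/W = 1/0.457 = 2.1882
μ = λ + 1/W = 28.33 + 2.1882 = 30.5182 per hr

Final: 30.5182 /hr


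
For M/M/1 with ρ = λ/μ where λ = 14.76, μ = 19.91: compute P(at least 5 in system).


ρ = 14.76/19.91 = 0.7413
P(N ≥ n) = ρ^n = 0.7413^5 = 0.223911

Final: 0.223911


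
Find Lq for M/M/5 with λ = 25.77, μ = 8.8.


a = λ/μ = 2.9284; ρ = a/5 = 0.5857
P₀ = 0.050512
Lq = P₀·a^c·ρ / (c!·(1−ρ)²) = 0.050512·215.35687·0.5857/(120·0.17166)
= 0.30929

Final: 0.30929


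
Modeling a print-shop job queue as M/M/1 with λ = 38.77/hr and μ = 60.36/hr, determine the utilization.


ρ = λ/μ = 38.77/60.36 = 0.6423

Final: 0.6423


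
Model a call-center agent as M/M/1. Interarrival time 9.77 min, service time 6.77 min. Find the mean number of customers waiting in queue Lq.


λ = 60/9.77 = 6.1412 /hr
μ = 60/6.77 = 8.8626 /hr
ρ = λ/μ = 6.1412/8.8626 = 0.6929
Lq = ρ²/(1−ρ) = 0.4802/0.3071 = 1.5637

Final: 1.5637


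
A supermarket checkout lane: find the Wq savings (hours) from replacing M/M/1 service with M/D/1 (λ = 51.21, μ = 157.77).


ρ = 51.21/157.77 = 0.3246
Wq(M/M/1) = ρ/(μ−λ) = 0.3246/106.56 = 0.003046 hr
Wq(M/D/1) = ρ/(2(μ−λ)) = 0.001523 hr
Savings = 0.003046 − 0.001523 = 0.001523 hr

Final: 0.001523 hr


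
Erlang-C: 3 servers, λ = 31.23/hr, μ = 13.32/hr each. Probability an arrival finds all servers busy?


a = λ/μ = 2.3446; ρ = a/3 = 0.7815
P₀ = 0.062792 (from M/M/c formula)
C(c,a) = [a^c/(c!(1−ρ))]·P₀ = [12.88853/(6·0.2185)]·0.062792
= 9.83248·0.062792 = 0.617400

Final: 0.617400


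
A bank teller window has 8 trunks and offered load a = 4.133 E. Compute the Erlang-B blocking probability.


B(c,a) = (a^c/c!) / Σ_{k=0}^{c} a^k/k!
a^8/8! = 2.111557
Σ terms (k=0..8): 1.00000 + 4.13300 + 8.54084 + 11.76644 + 12.15767 + 10.04953 + 6.92245 + 4.08721 + 2.11156 = 60.768704
B = 2.111557/60.768704 = 0.034747

Final: 0.034747


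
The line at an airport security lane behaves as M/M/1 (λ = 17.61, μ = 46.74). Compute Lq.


ρ = 17.61/46.74 = 0.3768
Lq = ρ²/(1−ρ) = 0.1420/0.6232 = 0.2278

Final: 0.2278


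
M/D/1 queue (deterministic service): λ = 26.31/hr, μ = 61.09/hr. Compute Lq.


ρ = 26.31/61.09 = 0.4307
M/D/1: Lq = ρ²/(2(1−ρ)) = 0.1855/(2·0.5693) = 0.16290

Final: 0.16290


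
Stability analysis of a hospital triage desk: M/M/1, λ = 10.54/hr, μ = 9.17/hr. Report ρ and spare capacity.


Total capacity cμ = 1·9.17 = 9.17/hr
ρ = λ/(cμ) = 10.54/9.17 = 1.1494
Stable ⇔ ρ < 1: NO
Spare capacity = cμ − λ = 9.17 − 10.54 = -1.37/hr

Final: ρ = 1.1494; unstable; margin = -1.37/hr


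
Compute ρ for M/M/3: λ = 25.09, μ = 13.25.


ρ = λ/(cμ) = 25.09/(3·13.25) = 25.09/39.75 = 0.6312

Final: 0.6312


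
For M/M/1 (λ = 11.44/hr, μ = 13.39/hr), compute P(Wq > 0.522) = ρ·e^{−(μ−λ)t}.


ρ = 11.44/13.39 = 0.8544
P(Wq > t) = ρ·e^{−(μ−λ)t} = 0.8544·e^{−1.0179}
= 0.8544·0.361353 = 0.308729

Final: 0.308729


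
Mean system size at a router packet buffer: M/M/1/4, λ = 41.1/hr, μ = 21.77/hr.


ρ = 41.1/21.77 = 1.8879
L = ρ[1 − (K+1)ρ^K + Kρ^(K+1)] / [(1−ρ)(1−ρ^(K+1))]
Numerator: 1.8879·(1 − 5·12.703798 + 4·23.983743) = 63.086676
Denominator: (-0.8879)·(-22.983743) = 20.407706
L = 63.086676/20.407706 = 3.0913

Final: 3.0913


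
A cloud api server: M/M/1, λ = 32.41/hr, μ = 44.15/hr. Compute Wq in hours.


ρ = 32.41/44.15 = 0.7341
Wq = ρ/(μ−λ) = 0.7341/(44.15 − 32.41) = 0.7341/11.74 = 0.06253 hr

Final: 0.06253 hr


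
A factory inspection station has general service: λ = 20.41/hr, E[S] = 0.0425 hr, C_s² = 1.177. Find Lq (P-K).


ρ = λ·E[S] = 20.41·0.0425 = 0.8674
Lq = ρ²(1+C_s²)/(2(1−ρ)) = 0.7524·(1+1.177)/(2·0.1326)
= 0.7524·2.1770/0.2651 = 6.17775

Final: 6.17775


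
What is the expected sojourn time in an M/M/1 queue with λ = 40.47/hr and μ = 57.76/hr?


W = 1/(μ−λ) = 1/(57.76 − 40.47) = 1/17.29 = 0.05784 hr

Final: 0.05784 hr


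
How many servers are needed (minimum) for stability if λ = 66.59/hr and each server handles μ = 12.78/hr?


Stability requires cμ > λ ⇔ c > λ/μ.
λ/μ = 66.59/12.78 = 5.2105
Minimum integer c = ⌊5.2105⌋ + 1 = 6
Check: 6·12.78 = 76.68 > 66.59, while 5·12.78 = 63.90 ≤ 66.59

Final: 6 servers


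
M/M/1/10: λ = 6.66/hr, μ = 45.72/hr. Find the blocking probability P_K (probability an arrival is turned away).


ρ = λ/μ = 6.66/45.72 = 0.1457
P_K = (1−ρ)ρ^K/(1−ρ^(K+1)) = (0.8543·0.000000004302)/(1 − 6.267e-10)
= 0.000000003675/1.000000 = 0.000000003675

Final: 0.000000003675


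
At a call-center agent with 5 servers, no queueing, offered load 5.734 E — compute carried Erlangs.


B(5,5.734) = 0.341424 (Erlang-B)
Carried load = a(1 − B) = 5.734·(1 − 0.341424) = 5.734·0.658576 = 3.7763 E

Final: 3.7763 Erlangs


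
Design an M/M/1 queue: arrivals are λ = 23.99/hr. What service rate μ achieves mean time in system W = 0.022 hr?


W = 1/(μ−λ) ⇒ μ − λ = 1/W = 1/0.022 = 45.4545
μ = λ + 1/W = 23.99 + 45.4545 = 69.4445 per hr

Final: 69.4445 /hr


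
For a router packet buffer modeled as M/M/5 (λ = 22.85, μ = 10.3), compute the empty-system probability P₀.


a = λ/μ = 22.85/10.3 = 2.2184; ρ = a/c = 0.4437
Σ_{k=0}^{4} a^k/k! (terms k=0..4) = 1.00000 + 2.21845 + 2.46075 + 1.81968 + 1.00922 = 8.50810
Tail: a^5/(5!(1−ρ)) = 53.73347/(120·0.5563) = 0.80491
P₀ = 1/(8.50810 + 0.80491) = 1/9.31301 = 0.107377

Final: 0.107377


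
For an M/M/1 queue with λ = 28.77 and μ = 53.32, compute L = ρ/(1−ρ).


ρ = λ/μ = 28.77/53.32 = 0.5396
L = ρ/(1−ρ) = 0.5396/(1 − 0.5396) = 0.5396/0.4604 = 1.1719

Final: 1.1719


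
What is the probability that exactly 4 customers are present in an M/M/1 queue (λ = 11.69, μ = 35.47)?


ρ = 11.69/35.47 = 0.3296
P_n = (1−ρ)·ρ^n = (1 − 0.3296)·0.3296^4 = 0.6704·0.011798 = 0.007910

Final: 0.007910


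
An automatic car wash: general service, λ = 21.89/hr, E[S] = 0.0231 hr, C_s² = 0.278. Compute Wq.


ρ = λ·E[S] = 21.89·0.0231 = 0.5057
E[S²] = E[S]²(1+C_s²) = 0.0231²·(1+0.278) = 0.0006820
Wq = λ·E[S²]/(2(1−ρ)) = 21.89·0.0006820/(2·0.4943) = 0.01510 hr

Final: 0.01510 hr


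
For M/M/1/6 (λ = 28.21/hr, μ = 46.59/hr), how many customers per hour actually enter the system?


ρ = 0.6055; P_K = (1−ρ)ρ^6/(1−ρ^7) = 0.020039
λ_eff = λ(1 − P_K) = 28.21·(1 − 0.020039) = 28.21·0.979961 = 27.6447 /hr

Final: 27.6447 /hr


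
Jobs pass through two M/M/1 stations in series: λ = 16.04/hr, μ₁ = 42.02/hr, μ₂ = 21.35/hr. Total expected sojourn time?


Each node sees arrival rate λ = 16.04/hr (tandem ⇒ throughput preserved).
W₁ = 1/(μ₁−λ) = 1/(42.02−16.04) = 0.03849 hr
W₂ = 1/(μ₂−λ) = 1/(21.35−16.04) = 0.18832 hr
W_total = W₁ + W₂ = 0.03849 + 0.18832 = 0.22682 hr

Final: 0.22682 hr


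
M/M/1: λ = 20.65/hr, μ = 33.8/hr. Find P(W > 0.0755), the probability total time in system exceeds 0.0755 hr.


W ~ Exponential(μ−λ) for M/M/1.
μ − λ = 33.8 − 20.65 = 13.1500
P(W > t) = e^{−(μ−λ)t} = e^{−0.9928} = 0.370528

Final: 0.370528


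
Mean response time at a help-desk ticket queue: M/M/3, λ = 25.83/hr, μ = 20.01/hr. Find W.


a = 1.2909; ρ = 0.4303; P₀ = 0.266435
Lq = P₀·a^c·ρ/(c!(1−ρ)²) = 0.12662
Wq = Lq/λ = 0.12662/25.83 = 0.004902 hr
W = Wq + 1/μ = 0.004902 + 0.04998 = 0.05488 hr

Final: 0.05488 hr


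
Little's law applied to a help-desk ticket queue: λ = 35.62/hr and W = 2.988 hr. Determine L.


L = λW = 35.62·2.988 = 106.4326

Final: 106.4326


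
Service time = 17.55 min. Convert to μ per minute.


μ = 1/(service time) in consistent units.
1 minute = 1 min, so μ = 1/17.55 = 0.05698 per minute

Final: 0.05698 /min


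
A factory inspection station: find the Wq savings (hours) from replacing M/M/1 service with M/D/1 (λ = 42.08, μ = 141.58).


ρ = 42.08/141.58 = 0.2972
Wq(M/M/1) = ρ/(μ−λ) = 0.2972/99.50 = 0.002987 hr
Wq(M/D/1) = ρ/(2(μ−λ)) = 0.001494 hr
Savings = 0.002987 − 0.001494 = 0.001494 hr

Final: 0.001494 hr


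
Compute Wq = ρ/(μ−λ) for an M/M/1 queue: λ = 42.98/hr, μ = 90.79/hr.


ρ = 42.98/90.79 = 0.4734
Wq = ρ/(μ−λ) = 0.4734/(90.79 − 42.98) = 0.4734/47.81 = 0.009902 hr

Final: 0.009902 hr


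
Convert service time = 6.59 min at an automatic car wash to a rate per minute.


μ = 1/(service time) in consistent units.
1 minute = 1 min, so μ = 1/6.59 = 0.1517 per minute

Final: 0.1517 /min


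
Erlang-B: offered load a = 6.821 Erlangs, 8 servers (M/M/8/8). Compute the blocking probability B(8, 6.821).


B(c,a) = (a^c/c!) / Σ_{k=0}^{c} a^k/k!
a^8/8! = 116.215451
Σ terms (k=0..8): 1.00000 + 6.82100 + 23.26302 + 52.89235 + 90.19469 + 123.04359 + 139.88006 + 136.30312 + 116.21545 = 689.613287
B = 116.215451/689.613287 = 0.168523

Final: 0.168523


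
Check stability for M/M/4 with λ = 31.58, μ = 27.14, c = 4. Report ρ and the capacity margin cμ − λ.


Total capacity cμ = 4·27.14 = 108.56/hr
ρ = λ/(cμ) = 31.58/108.56 = 0.2909
Stable ⇔ ρ < 1: YES
Spare capacity = cμ − λ = 108.56 − 31.58 = 76.98/hr

Final: ρ = 0.2909; stable; margin = 76.98/hr


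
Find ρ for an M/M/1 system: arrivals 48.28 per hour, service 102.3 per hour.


ρ = λ/μ = 48.28/102.3 = 0.4719

Final: 0.4719


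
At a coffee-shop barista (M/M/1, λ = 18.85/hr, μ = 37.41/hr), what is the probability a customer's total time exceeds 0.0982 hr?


W ~ Exponential(μ−λ) for M/M/1.
μ − λ = 37.41 − 18.85 = 18.5600
P(W > t) = e^{−(μ−λ)t} = e^{−1.8226} = 0.161606

Final: 0.161606


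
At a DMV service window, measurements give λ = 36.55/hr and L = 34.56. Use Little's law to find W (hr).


W = L/λ = 34.56/36.55 = 0.9456 hr

Final: 0.9456 hr


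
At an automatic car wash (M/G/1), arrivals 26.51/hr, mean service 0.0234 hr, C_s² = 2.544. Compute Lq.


ρ = λ·E[S] = 26.51·0.0234 = 0.6203
Lq = ρ²(1+C_s²)/(2(1−ρ)) = 0.3848·(1+2.544)/(2·0.3797)
= 0.3848·3.5440/0.7593 = 1.79603

Final: 1.79603


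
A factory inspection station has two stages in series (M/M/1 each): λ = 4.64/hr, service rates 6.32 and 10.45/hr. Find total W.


Each node sees arrival rate λ = 4.64/hr (tandem ⇒ throughput preserved).
W₁ = 1/(μ₁−λ) = 1/(6.32−4.64) = 0.59524 hr
W₂ = 1/(μ₂−λ) = 1/(10.45−4.64) = 0.17212 hr
W_total = W₁ + W₂ = 0.59524 + 0.17212 = 0.76736 hr

Final: 0.76736 hr


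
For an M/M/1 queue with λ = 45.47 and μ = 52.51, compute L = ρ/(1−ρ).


ρ = λ/μ = 45.47/52.51 = 0.8659
L = ρ/(1−ρ) = 0.8659/(1 − 0.8659) = 0.8659/0.1341 = 6.4588

Final: 6.4588


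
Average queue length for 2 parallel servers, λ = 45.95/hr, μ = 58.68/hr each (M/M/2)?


a = λ/μ = 0.7831; ρ = a/2 = 0.3915
P₀ = 0.437267
Lq = P₀·a^c·ρ / (c!·(1−ρ)²) = 0.437267·0.61318·0.3915/(2·0.37024)
= 0.14177

Final: 0.14177


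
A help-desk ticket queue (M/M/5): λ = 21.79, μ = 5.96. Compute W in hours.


a = 3.6560; ρ = 0.7312; P₀ = 0.021195
Lq = P₀·a^c·ρ/(c!(1−ρ)²) = 1.16768
Wq = Lq/λ = 1.16768/21.79 = 0.05359 hr
W = Wq + 1/μ = 0.05359 + 0.16779 = 0.22137 hr

Final: 0.22137 hr


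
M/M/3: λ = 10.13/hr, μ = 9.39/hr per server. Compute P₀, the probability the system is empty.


a = λ/μ = 10.13/9.39 = 1.0788; ρ = a/c = 0.3596
Σ_{k=0}^{2} a^k/k! (terms k=0..2) = 1.00000 + 1.07881 + 0.58191 = 2.66072
Tail: a^3/(3!(1−ρ)) = 1.25554/(6·0.6404) = 0.32676
P₀ = 1/(2.66072 + 0.32676) = 1/2.98748 = 0.334730

Final: 0.334730


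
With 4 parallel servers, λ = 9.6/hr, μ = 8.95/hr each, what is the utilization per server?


ρ = λ/(cμ) = 9.6/(4·8.95) = 9.6/35.80 = 0.2682

Final: 0.2682


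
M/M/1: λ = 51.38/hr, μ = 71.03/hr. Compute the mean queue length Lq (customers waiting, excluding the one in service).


ρ = 51.38/71.03 = 0.7234
Lq = ρ²/(1−ρ) = 0.5232/0.2766 = 1.8914

Final: 1.8914


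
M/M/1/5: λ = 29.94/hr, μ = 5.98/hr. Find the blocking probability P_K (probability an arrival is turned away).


ρ = λ/μ = 29.94/5.98 = 5.0067
P_K = (1−ρ)ρ^K/(1−ρ^(K+1)) = (-4.0067·3145.959013)/(1 − 15750.838268)
= -12604.879255/-15749.838268 = 0.800318

Final: 0.800318


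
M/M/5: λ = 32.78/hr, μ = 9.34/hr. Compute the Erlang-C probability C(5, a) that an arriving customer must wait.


a = λ/μ = 3.5096; ρ = a/5 = 0.7019
P₀ = 0.025587 (from M/M/c formula)
C(c,a) = [a^c/(c!(1−ρ))]·P₀ = [532.48866/(120·0.2981)]·0.025587
= 14.88699·0.025587 = 0.380915

Final: 0.380915


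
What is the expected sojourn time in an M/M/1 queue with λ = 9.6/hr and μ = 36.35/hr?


W = 1/(μ−λ) = 1/(36.35 − 9.6) = 1/26.75 = 0.03738 hr

Final: 0.03738 hr


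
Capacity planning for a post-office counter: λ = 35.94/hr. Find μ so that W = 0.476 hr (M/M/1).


W = 1/(μ−λ) ⇒ μ − λ = 1/W = 1/0.476 = 2.1008
μ = λ + 1/W = 35.94 + 2.1008 = 38.0408 per hr

Final: 38.0408 /hr


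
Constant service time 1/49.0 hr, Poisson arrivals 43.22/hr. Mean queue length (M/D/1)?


ρ = 43.22/49.0 = 0.8820
M/D/1: Lq = ρ²/(2(1−ρ)) = 0.7780/(2·0.1180) = 3.29773

Final: 3.29773


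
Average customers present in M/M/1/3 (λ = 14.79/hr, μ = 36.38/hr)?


ρ = 14.79/36.38 = 0.4065
L = ρ[1 − (K+1)ρ^K + Kρ^(K+1)] / [(1−ρ)(1−ρ^(K+1))]
Numerator: 0.4065·(1 − 4·0.067192 + 3·0.027316) = 0.330593
Denominator: (0.5935)·(0.972684) = 0.577247
L = 0.330593/0.577247 = 0.5727

Final: 0.5727


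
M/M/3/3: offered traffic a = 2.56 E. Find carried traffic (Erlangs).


B(3,2.56) = 0.290273 (Erlang-B)
Carried load = a(1 − B) = 2.56·(1 − 0.290273) = 2.56·0.709727 = 1.8169 E

Final: 1.8169 Erlangs


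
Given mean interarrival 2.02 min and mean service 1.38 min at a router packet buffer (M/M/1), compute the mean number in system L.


λ = 60/2.02 = 29.7030 /hr
μ = 60/1.38 = 43.4783 /hr
ρ = λ/μ = 29.7030/43.4783 = 0.6832
L = ρ/(1−ρ) = 0.6832/0.3168 = 2.1563

Final: 2.1563


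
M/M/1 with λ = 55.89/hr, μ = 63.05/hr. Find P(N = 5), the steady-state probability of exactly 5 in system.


ρ = 55.89/63.05 = 0.8864
P_n = (1−ρ)·ρ^n = (1 − 0.8864)·0.8864^5 = 0.1136·0.547325 = 0.062155

Final: 0.062155


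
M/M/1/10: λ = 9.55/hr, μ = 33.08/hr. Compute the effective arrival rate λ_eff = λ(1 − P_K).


ρ = 0.2887; P_K = (1−ρ)ρ^10/(1−ρ^11) = 0.000002860
λ_eff = λ(1 − P_K) = 9.55·(1 − 0.000002860) = 9.55·0.999997 = 9.5500 /hr

Final: 9.5500 /hr


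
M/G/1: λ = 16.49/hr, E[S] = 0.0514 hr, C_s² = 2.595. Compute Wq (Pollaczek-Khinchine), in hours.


ρ = λ·E[S] = 16.49·0.0514 = 0.8476
E[S²] = E[S]²(1+C_s²) = 0.0514²·(1+2.595) = 0.009498
Wq = λ·E[S²]/(2(1−ρ)) = 16.49·0.009498/(2·0.1524) = 0.51380 hr

Final: 0.51380 hr


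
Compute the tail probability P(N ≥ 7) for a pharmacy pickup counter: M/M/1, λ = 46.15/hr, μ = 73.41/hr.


ρ = 46.15/73.41 = 0.6287
P(N ≥ n) = ρ^n = 0.6287^7 = 0.038807

Final: 0.038807


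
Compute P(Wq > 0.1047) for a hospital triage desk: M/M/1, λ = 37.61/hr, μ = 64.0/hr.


ρ = 37.61/64.0 = 0.5877
P(Wq > t) = ρ·e^{−(μ−λ)t} = 0.5877·e^{−2.7630}
= 0.5877·0.063100 = 0.037081

Final: 0.037081


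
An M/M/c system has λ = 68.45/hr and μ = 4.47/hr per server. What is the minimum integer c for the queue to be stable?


Stability requires cμ > λ ⇔ c > λ/μ.
λ/μ = 68.45/4.47 = 15.3132
Minimum integer c = ⌊15.3132⌋ + 1 = 16
Check: 16·4.47 = 71.52 > 68.45, while 15·4.47 = 67.05 ≤ 68.45

Final: 16 servers


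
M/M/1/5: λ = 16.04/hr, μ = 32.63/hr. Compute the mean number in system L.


ρ = 16.04/32.63 = 0.4916
L = ρ[1 − (K+1)ρ^K + Kρ^(K+1)] / [(1−ρ)(1−ρ^(K+1))]
Numerator: 0.4916·(1 − 6·0.028704 + 5·0.014110) = 0.441593
Denominator: (0.5084)·(0.985890) = 0.501254
L = 0.441593/0.501254 = 0.8810

Final: 0.8810
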